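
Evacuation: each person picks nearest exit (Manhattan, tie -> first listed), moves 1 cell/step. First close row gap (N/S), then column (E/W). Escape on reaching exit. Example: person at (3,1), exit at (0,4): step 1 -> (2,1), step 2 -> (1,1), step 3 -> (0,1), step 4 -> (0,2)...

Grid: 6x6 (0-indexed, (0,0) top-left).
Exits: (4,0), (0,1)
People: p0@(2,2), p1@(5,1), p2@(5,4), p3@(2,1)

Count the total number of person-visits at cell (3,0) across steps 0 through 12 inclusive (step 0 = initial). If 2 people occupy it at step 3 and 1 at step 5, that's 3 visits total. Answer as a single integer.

Answer: 0

Derivation:
Step 0: p0@(2,2) p1@(5,1) p2@(5,4) p3@(2,1) -> at (3,0): 0 [-], cum=0
Step 1: p0@(1,2) p1@(4,1) p2@(4,4) p3@(1,1) -> at (3,0): 0 [-], cum=0
Step 2: p0@(0,2) p1@ESC p2@(4,3) p3@ESC -> at (3,0): 0 [-], cum=0
Step 3: p0@ESC p1@ESC p2@(4,2) p3@ESC -> at (3,0): 0 [-], cum=0
Step 4: p0@ESC p1@ESC p2@(4,1) p3@ESC -> at (3,0): 0 [-], cum=0
Step 5: p0@ESC p1@ESC p2@ESC p3@ESC -> at (3,0): 0 [-], cum=0
Total visits = 0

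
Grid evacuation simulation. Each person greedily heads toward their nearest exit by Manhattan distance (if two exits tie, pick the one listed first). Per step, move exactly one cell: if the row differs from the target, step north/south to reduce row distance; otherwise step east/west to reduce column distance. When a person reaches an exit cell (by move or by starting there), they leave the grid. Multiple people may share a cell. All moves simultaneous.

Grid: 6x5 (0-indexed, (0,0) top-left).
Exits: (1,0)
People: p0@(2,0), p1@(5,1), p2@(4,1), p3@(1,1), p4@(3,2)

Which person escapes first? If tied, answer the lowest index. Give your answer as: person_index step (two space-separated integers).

Answer: 0 1

Derivation:
Step 1: p0:(2,0)->(1,0)->EXIT | p1:(5,1)->(4,1) | p2:(4,1)->(3,1) | p3:(1,1)->(1,0)->EXIT | p4:(3,2)->(2,2)
Step 2: p0:escaped | p1:(4,1)->(3,1) | p2:(3,1)->(2,1) | p3:escaped | p4:(2,2)->(1,2)
Step 3: p0:escaped | p1:(3,1)->(2,1) | p2:(2,1)->(1,1) | p3:escaped | p4:(1,2)->(1,1)
Step 4: p0:escaped | p1:(2,1)->(1,1) | p2:(1,1)->(1,0)->EXIT | p3:escaped | p4:(1,1)->(1,0)->EXIT
Step 5: p0:escaped | p1:(1,1)->(1,0)->EXIT | p2:escaped | p3:escaped | p4:escaped
Exit steps: [1, 5, 4, 1, 4]
First to escape: p0 at step 1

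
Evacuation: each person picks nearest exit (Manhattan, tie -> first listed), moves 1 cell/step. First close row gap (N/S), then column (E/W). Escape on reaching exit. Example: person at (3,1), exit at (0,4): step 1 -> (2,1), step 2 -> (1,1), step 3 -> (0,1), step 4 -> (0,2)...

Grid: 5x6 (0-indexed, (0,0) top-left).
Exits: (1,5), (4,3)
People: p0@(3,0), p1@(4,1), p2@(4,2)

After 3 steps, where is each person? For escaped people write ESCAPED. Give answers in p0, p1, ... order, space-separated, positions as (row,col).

Step 1: p0:(3,0)->(4,0) | p1:(4,1)->(4,2) | p2:(4,2)->(4,3)->EXIT
Step 2: p0:(4,0)->(4,1) | p1:(4,2)->(4,3)->EXIT | p2:escaped
Step 3: p0:(4,1)->(4,2) | p1:escaped | p2:escaped

(4,2) ESCAPED ESCAPED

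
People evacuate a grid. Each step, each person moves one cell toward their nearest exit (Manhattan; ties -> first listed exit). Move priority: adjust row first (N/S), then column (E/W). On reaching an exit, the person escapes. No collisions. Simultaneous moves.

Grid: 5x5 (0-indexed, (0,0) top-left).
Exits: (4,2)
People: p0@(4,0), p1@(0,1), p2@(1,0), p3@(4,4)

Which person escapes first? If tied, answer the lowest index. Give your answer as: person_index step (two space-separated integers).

Answer: 0 2

Derivation:
Step 1: p0:(4,0)->(4,1) | p1:(0,1)->(1,1) | p2:(1,0)->(2,0) | p3:(4,4)->(4,3)
Step 2: p0:(4,1)->(4,2)->EXIT | p1:(1,1)->(2,1) | p2:(2,0)->(3,0) | p3:(4,3)->(4,2)->EXIT
Step 3: p0:escaped | p1:(2,1)->(3,1) | p2:(3,0)->(4,0) | p3:escaped
Step 4: p0:escaped | p1:(3,1)->(4,1) | p2:(4,0)->(4,1) | p3:escaped
Step 5: p0:escaped | p1:(4,1)->(4,2)->EXIT | p2:(4,1)->(4,2)->EXIT | p3:escaped
Exit steps: [2, 5, 5, 2]
First to escape: p0 at step 2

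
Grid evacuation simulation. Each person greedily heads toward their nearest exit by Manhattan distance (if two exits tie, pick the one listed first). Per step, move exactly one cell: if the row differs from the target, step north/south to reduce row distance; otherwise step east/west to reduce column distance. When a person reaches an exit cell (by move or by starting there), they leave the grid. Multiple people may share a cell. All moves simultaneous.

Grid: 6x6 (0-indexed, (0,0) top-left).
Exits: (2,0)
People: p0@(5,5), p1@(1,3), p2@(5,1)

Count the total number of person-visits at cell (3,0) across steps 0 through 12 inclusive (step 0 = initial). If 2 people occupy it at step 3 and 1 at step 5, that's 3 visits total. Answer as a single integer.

Step 0: p0@(5,5) p1@(1,3) p2@(5,1) -> at (3,0): 0 [-], cum=0
Step 1: p0@(4,5) p1@(2,3) p2@(4,1) -> at (3,0): 0 [-], cum=0
Step 2: p0@(3,5) p1@(2,2) p2@(3,1) -> at (3,0): 0 [-], cum=0
Step 3: p0@(2,5) p1@(2,1) p2@(2,1) -> at (3,0): 0 [-], cum=0
Step 4: p0@(2,4) p1@ESC p2@ESC -> at (3,0): 0 [-], cum=0
Step 5: p0@(2,3) p1@ESC p2@ESC -> at (3,0): 0 [-], cum=0
Step 6: p0@(2,2) p1@ESC p2@ESC -> at (3,0): 0 [-], cum=0
Step 7: p0@(2,1) p1@ESC p2@ESC -> at (3,0): 0 [-], cum=0
Step 8: p0@ESC p1@ESC p2@ESC -> at (3,0): 0 [-], cum=0
Total visits = 0

Answer: 0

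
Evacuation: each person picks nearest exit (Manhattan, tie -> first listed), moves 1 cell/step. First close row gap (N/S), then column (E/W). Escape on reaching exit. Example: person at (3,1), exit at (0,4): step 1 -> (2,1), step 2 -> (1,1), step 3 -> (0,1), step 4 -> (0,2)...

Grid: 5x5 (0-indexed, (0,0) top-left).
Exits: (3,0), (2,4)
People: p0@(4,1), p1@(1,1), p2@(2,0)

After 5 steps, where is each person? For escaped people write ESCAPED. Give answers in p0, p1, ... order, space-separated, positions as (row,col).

Step 1: p0:(4,1)->(3,1) | p1:(1,1)->(2,1) | p2:(2,0)->(3,0)->EXIT
Step 2: p0:(3,1)->(3,0)->EXIT | p1:(2,1)->(3,1) | p2:escaped
Step 3: p0:escaped | p1:(3,1)->(3,0)->EXIT | p2:escaped

ESCAPED ESCAPED ESCAPED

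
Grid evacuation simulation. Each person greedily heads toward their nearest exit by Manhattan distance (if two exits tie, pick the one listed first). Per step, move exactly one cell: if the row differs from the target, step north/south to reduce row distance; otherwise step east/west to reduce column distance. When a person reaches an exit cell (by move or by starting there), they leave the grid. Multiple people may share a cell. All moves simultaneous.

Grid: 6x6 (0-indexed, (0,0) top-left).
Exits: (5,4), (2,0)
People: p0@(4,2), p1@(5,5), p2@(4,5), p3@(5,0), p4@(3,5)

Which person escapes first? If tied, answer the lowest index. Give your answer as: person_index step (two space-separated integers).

Step 1: p0:(4,2)->(5,2) | p1:(5,5)->(5,4)->EXIT | p2:(4,5)->(5,5) | p3:(5,0)->(4,0) | p4:(3,5)->(4,5)
Step 2: p0:(5,2)->(5,3) | p1:escaped | p2:(5,5)->(5,4)->EXIT | p3:(4,0)->(3,0) | p4:(4,5)->(5,5)
Step 3: p0:(5,3)->(5,4)->EXIT | p1:escaped | p2:escaped | p3:(3,0)->(2,0)->EXIT | p4:(5,5)->(5,4)->EXIT
Exit steps: [3, 1, 2, 3, 3]
First to escape: p1 at step 1

Answer: 1 1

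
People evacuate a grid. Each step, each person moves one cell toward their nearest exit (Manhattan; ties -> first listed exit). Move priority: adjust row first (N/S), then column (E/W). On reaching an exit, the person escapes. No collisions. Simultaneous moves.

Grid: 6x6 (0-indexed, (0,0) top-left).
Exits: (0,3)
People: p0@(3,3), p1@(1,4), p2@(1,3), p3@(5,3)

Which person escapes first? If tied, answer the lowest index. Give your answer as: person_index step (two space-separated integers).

Answer: 2 1

Derivation:
Step 1: p0:(3,3)->(2,3) | p1:(1,4)->(0,4) | p2:(1,3)->(0,3)->EXIT | p3:(5,3)->(4,3)
Step 2: p0:(2,3)->(1,3) | p1:(0,4)->(0,3)->EXIT | p2:escaped | p3:(4,3)->(3,3)
Step 3: p0:(1,3)->(0,3)->EXIT | p1:escaped | p2:escaped | p3:(3,3)->(2,3)
Step 4: p0:escaped | p1:escaped | p2:escaped | p3:(2,3)->(1,3)
Step 5: p0:escaped | p1:escaped | p2:escaped | p3:(1,3)->(0,3)->EXIT
Exit steps: [3, 2, 1, 5]
First to escape: p2 at step 1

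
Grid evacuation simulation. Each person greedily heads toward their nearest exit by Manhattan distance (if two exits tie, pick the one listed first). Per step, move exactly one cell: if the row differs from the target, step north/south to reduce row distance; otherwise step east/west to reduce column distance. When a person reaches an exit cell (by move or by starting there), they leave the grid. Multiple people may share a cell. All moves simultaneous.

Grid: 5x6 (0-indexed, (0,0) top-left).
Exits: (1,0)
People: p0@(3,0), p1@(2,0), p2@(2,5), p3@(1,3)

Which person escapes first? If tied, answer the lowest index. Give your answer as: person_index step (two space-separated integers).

Step 1: p0:(3,0)->(2,0) | p1:(2,0)->(1,0)->EXIT | p2:(2,5)->(1,5) | p3:(1,3)->(1,2)
Step 2: p0:(2,0)->(1,0)->EXIT | p1:escaped | p2:(1,5)->(1,4) | p3:(1,2)->(1,1)
Step 3: p0:escaped | p1:escaped | p2:(1,4)->(1,3) | p3:(1,1)->(1,0)->EXIT
Step 4: p0:escaped | p1:escaped | p2:(1,3)->(1,2) | p3:escaped
Step 5: p0:escaped | p1:escaped | p2:(1,2)->(1,1) | p3:escaped
Step 6: p0:escaped | p1:escaped | p2:(1,1)->(1,0)->EXIT | p3:escaped
Exit steps: [2, 1, 6, 3]
First to escape: p1 at step 1

Answer: 1 1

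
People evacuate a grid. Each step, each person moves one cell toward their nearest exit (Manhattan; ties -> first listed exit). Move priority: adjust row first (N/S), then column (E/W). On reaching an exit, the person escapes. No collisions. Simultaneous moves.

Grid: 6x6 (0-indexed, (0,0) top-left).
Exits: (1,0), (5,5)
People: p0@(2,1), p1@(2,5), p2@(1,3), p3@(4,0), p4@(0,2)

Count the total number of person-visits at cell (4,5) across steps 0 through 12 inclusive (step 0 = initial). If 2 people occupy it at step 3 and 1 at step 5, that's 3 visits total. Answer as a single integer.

Answer: 1

Derivation:
Step 0: p0@(2,1) p1@(2,5) p2@(1,3) p3@(4,0) p4@(0,2) -> at (4,5): 0 [-], cum=0
Step 1: p0@(1,1) p1@(3,5) p2@(1,2) p3@(3,0) p4@(1,2) -> at (4,5): 0 [-], cum=0
Step 2: p0@ESC p1@(4,5) p2@(1,1) p3@(2,0) p4@(1,1) -> at (4,5): 1 [p1], cum=1
Step 3: p0@ESC p1@ESC p2@ESC p3@ESC p4@ESC -> at (4,5): 0 [-], cum=1
Total visits = 1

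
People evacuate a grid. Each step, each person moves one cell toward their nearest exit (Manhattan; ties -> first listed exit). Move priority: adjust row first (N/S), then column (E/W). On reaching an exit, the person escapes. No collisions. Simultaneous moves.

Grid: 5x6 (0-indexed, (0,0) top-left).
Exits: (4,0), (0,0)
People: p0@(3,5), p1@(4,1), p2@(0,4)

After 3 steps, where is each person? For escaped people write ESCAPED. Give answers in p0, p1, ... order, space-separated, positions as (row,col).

Step 1: p0:(3,5)->(4,5) | p1:(4,1)->(4,0)->EXIT | p2:(0,4)->(0,3)
Step 2: p0:(4,5)->(4,4) | p1:escaped | p2:(0,3)->(0,2)
Step 3: p0:(4,4)->(4,3) | p1:escaped | p2:(0,2)->(0,1)

(4,3) ESCAPED (0,1)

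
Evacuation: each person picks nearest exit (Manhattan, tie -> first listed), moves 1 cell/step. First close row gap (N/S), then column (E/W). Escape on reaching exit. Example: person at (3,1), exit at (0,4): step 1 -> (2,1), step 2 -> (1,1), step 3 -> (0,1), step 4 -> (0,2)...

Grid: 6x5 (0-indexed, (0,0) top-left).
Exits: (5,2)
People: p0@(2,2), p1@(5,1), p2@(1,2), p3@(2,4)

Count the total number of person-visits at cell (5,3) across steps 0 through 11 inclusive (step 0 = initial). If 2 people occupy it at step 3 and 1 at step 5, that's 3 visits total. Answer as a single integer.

Step 0: p0@(2,2) p1@(5,1) p2@(1,2) p3@(2,4) -> at (5,3): 0 [-], cum=0
Step 1: p0@(3,2) p1@ESC p2@(2,2) p3@(3,4) -> at (5,3): 0 [-], cum=0
Step 2: p0@(4,2) p1@ESC p2@(3,2) p3@(4,4) -> at (5,3): 0 [-], cum=0
Step 3: p0@ESC p1@ESC p2@(4,2) p3@(5,4) -> at (5,3): 0 [-], cum=0
Step 4: p0@ESC p1@ESC p2@ESC p3@(5,3) -> at (5,3): 1 [p3], cum=1
Step 5: p0@ESC p1@ESC p2@ESC p3@ESC -> at (5,3): 0 [-], cum=1
Total visits = 1

Answer: 1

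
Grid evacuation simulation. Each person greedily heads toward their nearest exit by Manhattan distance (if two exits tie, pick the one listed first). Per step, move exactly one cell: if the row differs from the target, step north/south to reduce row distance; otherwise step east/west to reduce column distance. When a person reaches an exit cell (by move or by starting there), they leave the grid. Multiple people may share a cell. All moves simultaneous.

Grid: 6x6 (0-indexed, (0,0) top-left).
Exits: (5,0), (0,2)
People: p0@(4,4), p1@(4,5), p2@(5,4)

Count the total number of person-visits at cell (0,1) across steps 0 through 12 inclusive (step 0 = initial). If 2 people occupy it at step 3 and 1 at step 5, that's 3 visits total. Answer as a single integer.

Step 0: p0@(4,4) p1@(4,5) p2@(5,4) -> at (0,1): 0 [-], cum=0
Step 1: p0@(5,4) p1@(5,5) p2@(5,3) -> at (0,1): 0 [-], cum=0
Step 2: p0@(5,3) p1@(5,4) p2@(5,2) -> at (0,1): 0 [-], cum=0
Step 3: p0@(5,2) p1@(5,3) p2@(5,1) -> at (0,1): 0 [-], cum=0
Step 4: p0@(5,1) p1@(5,2) p2@ESC -> at (0,1): 0 [-], cum=0
Step 5: p0@ESC p1@(5,1) p2@ESC -> at (0,1): 0 [-], cum=0
Step 6: p0@ESC p1@ESC p2@ESC -> at (0,1): 0 [-], cum=0
Total visits = 0

Answer: 0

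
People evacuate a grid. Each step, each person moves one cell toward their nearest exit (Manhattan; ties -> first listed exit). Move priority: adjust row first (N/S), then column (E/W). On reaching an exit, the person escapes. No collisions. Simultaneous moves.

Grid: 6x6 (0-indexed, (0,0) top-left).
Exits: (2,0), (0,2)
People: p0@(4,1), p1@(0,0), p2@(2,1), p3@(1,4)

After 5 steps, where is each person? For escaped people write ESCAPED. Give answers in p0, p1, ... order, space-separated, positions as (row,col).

Step 1: p0:(4,1)->(3,1) | p1:(0,0)->(1,0) | p2:(2,1)->(2,0)->EXIT | p3:(1,4)->(0,4)
Step 2: p0:(3,1)->(2,1) | p1:(1,0)->(2,0)->EXIT | p2:escaped | p3:(0,4)->(0,3)
Step 3: p0:(2,1)->(2,0)->EXIT | p1:escaped | p2:escaped | p3:(0,3)->(0,2)->EXIT

ESCAPED ESCAPED ESCAPED ESCAPED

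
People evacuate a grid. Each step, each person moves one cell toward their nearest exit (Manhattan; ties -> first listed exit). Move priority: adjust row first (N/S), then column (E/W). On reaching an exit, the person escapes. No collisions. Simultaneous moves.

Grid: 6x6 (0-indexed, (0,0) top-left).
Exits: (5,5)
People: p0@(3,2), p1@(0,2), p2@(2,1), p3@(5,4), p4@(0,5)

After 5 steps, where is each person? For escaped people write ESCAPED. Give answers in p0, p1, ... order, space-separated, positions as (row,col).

Step 1: p0:(3,2)->(4,2) | p1:(0,2)->(1,2) | p2:(2,1)->(3,1) | p3:(5,4)->(5,5)->EXIT | p4:(0,5)->(1,5)
Step 2: p0:(4,2)->(5,2) | p1:(1,2)->(2,2) | p2:(3,1)->(4,1) | p3:escaped | p4:(1,5)->(2,5)
Step 3: p0:(5,2)->(5,3) | p1:(2,2)->(3,2) | p2:(4,1)->(5,1) | p3:escaped | p4:(2,5)->(3,5)
Step 4: p0:(5,3)->(5,4) | p1:(3,2)->(4,2) | p2:(5,1)->(5,2) | p3:escaped | p4:(3,5)->(4,5)
Step 5: p0:(5,4)->(5,5)->EXIT | p1:(4,2)->(5,2) | p2:(5,2)->(5,3) | p3:escaped | p4:(4,5)->(5,5)->EXIT

ESCAPED (5,2) (5,3) ESCAPED ESCAPED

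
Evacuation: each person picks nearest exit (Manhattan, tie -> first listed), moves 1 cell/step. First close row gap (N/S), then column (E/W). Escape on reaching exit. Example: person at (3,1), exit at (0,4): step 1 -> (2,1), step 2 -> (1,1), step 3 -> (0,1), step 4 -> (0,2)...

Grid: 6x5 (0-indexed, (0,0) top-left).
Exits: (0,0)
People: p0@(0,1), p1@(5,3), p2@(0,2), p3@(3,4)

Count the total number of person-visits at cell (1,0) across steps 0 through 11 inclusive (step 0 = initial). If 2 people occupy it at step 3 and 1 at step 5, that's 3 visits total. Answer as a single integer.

Step 0: p0@(0,1) p1@(5,3) p2@(0,2) p3@(3,4) -> at (1,0): 0 [-], cum=0
Step 1: p0@ESC p1@(4,3) p2@(0,1) p3@(2,4) -> at (1,0): 0 [-], cum=0
Step 2: p0@ESC p1@(3,3) p2@ESC p3@(1,4) -> at (1,0): 0 [-], cum=0
Step 3: p0@ESC p1@(2,3) p2@ESC p3@(0,4) -> at (1,0): 0 [-], cum=0
Step 4: p0@ESC p1@(1,3) p2@ESC p3@(0,3) -> at (1,0): 0 [-], cum=0
Step 5: p0@ESC p1@(0,3) p2@ESC p3@(0,2) -> at (1,0): 0 [-], cum=0
Step 6: p0@ESC p1@(0,2) p2@ESC p3@(0,1) -> at (1,0): 0 [-], cum=0
Step 7: p0@ESC p1@(0,1) p2@ESC p3@ESC -> at (1,0): 0 [-], cum=0
Step 8: p0@ESC p1@ESC p2@ESC p3@ESC -> at (1,0): 0 [-], cum=0
Total visits = 0

Answer: 0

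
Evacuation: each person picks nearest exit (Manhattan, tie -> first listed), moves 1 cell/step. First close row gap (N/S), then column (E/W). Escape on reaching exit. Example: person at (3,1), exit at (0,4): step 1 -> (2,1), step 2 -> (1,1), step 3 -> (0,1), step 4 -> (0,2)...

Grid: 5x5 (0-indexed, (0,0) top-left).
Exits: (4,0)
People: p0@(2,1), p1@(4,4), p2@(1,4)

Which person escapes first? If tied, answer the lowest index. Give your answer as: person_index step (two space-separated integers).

Step 1: p0:(2,1)->(3,1) | p1:(4,4)->(4,3) | p2:(1,4)->(2,4)
Step 2: p0:(3,1)->(4,1) | p1:(4,3)->(4,2) | p2:(2,4)->(3,4)
Step 3: p0:(4,1)->(4,0)->EXIT | p1:(4,2)->(4,1) | p2:(3,4)->(4,4)
Step 4: p0:escaped | p1:(4,1)->(4,0)->EXIT | p2:(4,4)->(4,3)
Step 5: p0:escaped | p1:escaped | p2:(4,3)->(4,2)
Step 6: p0:escaped | p1:escaped | p2:(4,2)->(4,1)
Step 7: p0:escaped | p1:escaped | p2:(4,1)->(4,0)->EXIT
Exit steps: [3, 4, 7]
First to escape: p0 at step 3

Answer: 0 3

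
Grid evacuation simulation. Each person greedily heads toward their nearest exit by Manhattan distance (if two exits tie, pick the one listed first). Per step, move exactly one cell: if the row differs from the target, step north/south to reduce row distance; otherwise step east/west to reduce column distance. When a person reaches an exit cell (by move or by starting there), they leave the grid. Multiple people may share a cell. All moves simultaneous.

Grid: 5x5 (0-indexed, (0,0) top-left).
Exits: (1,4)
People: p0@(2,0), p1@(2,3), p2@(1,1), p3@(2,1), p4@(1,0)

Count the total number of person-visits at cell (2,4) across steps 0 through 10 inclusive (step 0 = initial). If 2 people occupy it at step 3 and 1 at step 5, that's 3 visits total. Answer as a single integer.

Step 0: p0@(2,0) p1@(2,3) p2@(1,1) p3@(2,1) p4@(1,0) -> at (2,4): 0 [-], cum=0
Step 1: p0@(1,0) p1@(1,3) p2@(1,2) p3@(1,1) p4@(1,1) -> at (2,4): 0 [-], cum=0
Step 2: p0@(1,1) p1@ESC p2@(1,3) p3@(1,2) p4@(1,2) -> at (2,4): 0 [-], cum=0
Step 3: p0@(1,2) p1@ESC p2@ESC p3@(1,3) p4@(1,3) -> at (2,4): 0 [-], cum=0
Step 4: p0@(1,3) p1@ESC p2@ESC p3@ESC p4@ESC -> at (2,4): 0 [-], cum=0
Step 5: p0@ESC p1@ESC p2@ESC p3@ESC p4@ESC -> at (2,4): 0 [-], cum=0
Total visits = 0

Answer: 0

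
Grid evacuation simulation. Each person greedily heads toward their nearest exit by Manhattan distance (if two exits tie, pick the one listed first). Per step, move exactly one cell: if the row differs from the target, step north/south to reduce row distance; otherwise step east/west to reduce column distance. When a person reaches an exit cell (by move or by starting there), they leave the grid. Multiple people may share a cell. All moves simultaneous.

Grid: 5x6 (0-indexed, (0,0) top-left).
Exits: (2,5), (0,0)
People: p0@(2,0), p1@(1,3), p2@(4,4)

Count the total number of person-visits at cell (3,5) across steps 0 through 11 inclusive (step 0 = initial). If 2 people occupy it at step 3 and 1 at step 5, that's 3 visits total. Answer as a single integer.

Step 0: p0@(2,0) p1@(1,3) p2@(4,4) -> at (3,5): 0 [-], cum=0
Step 1: p0@(1,0) p1@(2,3) p2@(3,4) -> at (3,5): 0 [-], cum=0
Step 2: p0@ESC p1@(2,4) p2@(2,4) -> at (3,5): 0 [-], cum=0
Step 3: p0@ESC p1@ESC p2@ESC -> at (3,5): 0 [-], cum=0
Total visits = 0

Answer: 0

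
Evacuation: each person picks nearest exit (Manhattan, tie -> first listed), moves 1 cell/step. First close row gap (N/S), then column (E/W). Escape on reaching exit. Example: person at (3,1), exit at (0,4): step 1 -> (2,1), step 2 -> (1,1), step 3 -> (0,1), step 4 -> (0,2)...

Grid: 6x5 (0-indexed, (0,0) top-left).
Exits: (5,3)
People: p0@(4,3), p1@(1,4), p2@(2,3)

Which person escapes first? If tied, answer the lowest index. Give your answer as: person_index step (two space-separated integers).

Answer: 0 1

Derivation:
Step 1: p0:(4,3)->(5,3)->EXIT | p1:(1,4)->(2,4) | p2:(2,3)->(3,3)
Step 2: p0:escaped | p1:(2,4)->(3,4) | p2:(3,3)->(4,3)
Step 3: p0:escaped | p1:(3,4)->(4,4) | p2:(4,3)->(5,3)->EXIT
Step 4: p0:escaped | p1:(4,4)->(5,4) | p2:escaped
Step 5: p0:escaped | p1:(5,4)->(5,3)->EXIT | p2:escaped
Exit steps: [1, 5, 3]
First to escape: p0 at step 1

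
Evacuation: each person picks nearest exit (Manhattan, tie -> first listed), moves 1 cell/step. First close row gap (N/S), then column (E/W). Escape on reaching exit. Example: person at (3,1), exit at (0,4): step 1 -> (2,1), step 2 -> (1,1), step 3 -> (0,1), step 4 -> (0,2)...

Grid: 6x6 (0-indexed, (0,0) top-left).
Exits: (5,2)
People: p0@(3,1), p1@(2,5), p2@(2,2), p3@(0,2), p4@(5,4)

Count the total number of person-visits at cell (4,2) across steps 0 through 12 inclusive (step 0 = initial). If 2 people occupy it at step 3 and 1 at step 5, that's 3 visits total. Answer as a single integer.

Answer: 2

Derivation:
Step 0: p0@(3,1) p1@(2,5) p2@(2,2) p3@(0,2) p4@(5,4) -> at (4,2): 0 [-], cum=0
Step 1: p0@(4,1) p1@(3,5) p2@(3,2) p3@(1,2) p4@(5,3) -> at (4,2): 0 [-], cum=0
Step 2: p0@(5,1) p1@(4,5) p2@(4,2) p3@(2,2) p4@ESC -> at (4,2): 1 [p2], cum=1
Step 3: p0@ESC p1@(5,5) p2@ESC p3@(3,2) p4@ESC -> at (4,2): 0 [-], cum=1
Step 4: p0@ESC p1@(5,4) p2@ESC p3@(4,2) p4@ESC -> at (4,2): 1 [p3], cum=2
Step 5: p0@ESC p1@(5,3) p2@ESC p3@ESC p4@ESC -> at (4,2): 0 [-], cum=2
Step 6: p0@ESC p1@ESC p2@ESC p3@ESC p4@ESC -> at (4,2): 0 [-], cum=2
Total visits = 2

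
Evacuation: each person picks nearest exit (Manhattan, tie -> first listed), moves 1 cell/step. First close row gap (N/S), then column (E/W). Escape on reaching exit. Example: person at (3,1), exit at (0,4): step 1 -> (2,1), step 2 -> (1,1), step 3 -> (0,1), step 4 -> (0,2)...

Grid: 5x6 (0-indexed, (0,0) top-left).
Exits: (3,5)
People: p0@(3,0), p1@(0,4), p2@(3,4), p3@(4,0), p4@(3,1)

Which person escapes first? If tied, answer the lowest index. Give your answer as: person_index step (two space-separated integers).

Step 1: p0:(3,0)->(3,1) | p1:(0,4)->(1,4) | p2:(3,4)->(3,5)->EXIT | p3:(4,0)->(3,0) | p4:(3,1)->(3,2)
Step 2: p0:(3,1)->(3,2) | p1:(1,4)->(2,4) | p2:escaped | p3:(3,0)->(3,1) | p4:(3,2)->(3,3)
Step 3: p0:(3,2)->(3,3) | p1:(2,4)->(3,4) | p2:escaped | p3:(3,1)->(3,2) | p4:(3,3)->(3,4)
Step 4: p0:(3,3)->(3,4) | p1:(3,4)->(3,5)->EXIT | p2:escaped | p3:(3,2)->(3,3) | p4:(3,4)->(3,5)->EXIT
Step 5: p0:(3,4)->(3,5)->EXIT | p1:escaped | p2:escaped | p3:(3,3)->(3,4) | p4:escaped
Step 6: p0:escaped | p1:escaped | p2:escaped | p3:(3,4)->(3,5)->EXIT | p4:escaped
Exit steps: [5, 4, 1, 6, 4]
First to escape: p2 at step 1

Answer: 2 1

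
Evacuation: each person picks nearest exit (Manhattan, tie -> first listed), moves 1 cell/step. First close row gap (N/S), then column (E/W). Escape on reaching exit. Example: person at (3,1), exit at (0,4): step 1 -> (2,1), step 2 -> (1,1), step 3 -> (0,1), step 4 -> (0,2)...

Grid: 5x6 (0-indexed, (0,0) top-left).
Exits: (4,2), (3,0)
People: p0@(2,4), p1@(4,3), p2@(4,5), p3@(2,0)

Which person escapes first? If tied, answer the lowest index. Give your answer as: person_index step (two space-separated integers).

Answer: 1 1

Derivation:
Step 1: p0:(2,4)->(3,4) | p1:(4,3)->(4,2)->EXIT | p2:(4,5)->(4,4) | p3:(2,0)->(3,0)->EXIT
Step 2: p0:(3,4)->(4,4) | p1:escaped | p2:(4,4)->(4,3) | p3:escaped
Step 3: p0:(4,4)->(4,3) | p1:escaped | p2:(4,3)->(4,2)->EXIT | p3:escaped
Step 4: p0:(4,3)->(4,2)->EXIT | p1:escaped | p2:escaped | p3:escaped
Exit steps: [4, 1, 3, 1]
First to escape: p1 at step 1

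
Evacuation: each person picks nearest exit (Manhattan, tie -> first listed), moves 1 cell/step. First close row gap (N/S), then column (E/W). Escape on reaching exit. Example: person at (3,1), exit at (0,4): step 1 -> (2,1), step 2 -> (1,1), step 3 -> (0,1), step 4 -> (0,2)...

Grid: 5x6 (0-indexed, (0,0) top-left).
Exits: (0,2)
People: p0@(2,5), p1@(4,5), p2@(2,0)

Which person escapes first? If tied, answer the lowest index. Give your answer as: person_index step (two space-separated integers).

Step 1: p0:(2,5)->(1,5) | p1:(4,5)->(3,5) | p2:(2,0)->(1,0)
Step 2: p0:(1,5)->(0,5) | p1:(3,5)->(2,5) | p2:(1,0)->(0,0)
Step 3: p0:(0,5)->(0,4) | p1:(2,5)->(1,5) | p2:(0,0)->(0,1)
Step 4: p0:(0,4)->(0,3) | p1:(1,5)->(0,5) | p2:(0,1)->(0,2)->EXIT
Step 5: p0:(0,3)->(0,2)->EXIT | p1:(0,5)->(0,4) | p2:escaped
Step 6: p0:escaped | p1:(0,4)->(0,3) | p2:escaped
Step 7: p0:escaped | p1:(0,3)->(0,2)->EXIT | p2:escaped
Exit steps: [5, 7, 4]
First to escape: p2 at step 4

Answer: 2 4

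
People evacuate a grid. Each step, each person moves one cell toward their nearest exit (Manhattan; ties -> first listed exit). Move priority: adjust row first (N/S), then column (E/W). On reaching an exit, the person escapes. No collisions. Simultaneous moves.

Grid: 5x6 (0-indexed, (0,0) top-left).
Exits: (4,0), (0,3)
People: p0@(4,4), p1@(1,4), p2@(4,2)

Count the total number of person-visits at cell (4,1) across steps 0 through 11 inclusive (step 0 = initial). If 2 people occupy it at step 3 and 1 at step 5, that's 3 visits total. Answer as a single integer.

Step 0: p0@(4,4) p1@(1,4) p2@(4,2) -> at (4,1): 0 [-], cum=0
Step 1: p0@(4,3) p1@(0,4) p2@(4,1) -> at (4,1): 1 [p2], cum=1
Step 2: p0@(4,2) p1@ESC p2@ESC -> at (4,1): 0 [-], cum=1
Step 3: p0@(4,1) p1@ESC p2@ESC -> at (4,1): 1 [p0], cum=2
Step 4: p0@ESC p1@ESC p2@ESC -> at (4,1): 0 [-], cum=2
Total visits = 2

Answer: 2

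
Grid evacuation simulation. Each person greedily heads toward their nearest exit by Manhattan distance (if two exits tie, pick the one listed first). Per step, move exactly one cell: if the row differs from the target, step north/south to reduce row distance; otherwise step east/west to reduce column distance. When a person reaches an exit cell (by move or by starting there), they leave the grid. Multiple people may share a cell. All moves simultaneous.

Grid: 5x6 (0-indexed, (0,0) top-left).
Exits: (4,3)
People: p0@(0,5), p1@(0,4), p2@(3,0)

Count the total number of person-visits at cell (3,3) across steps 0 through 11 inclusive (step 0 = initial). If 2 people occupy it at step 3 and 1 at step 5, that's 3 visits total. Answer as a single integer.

Step 0: p0@(0,5) p1@(0,4) p2@(3,0) -> at (3,3): 0 [-], cum=0
Step 1: p0@(1,5) p1@(1,4) p2@(4,0) -> at (3,3): 0 [-], cum=0
Step 2: p0@(2,5) p1@(2,4) p2@(4,1) -> at (3,3): 0 [-], cum=0
Step 3: p0@(3,5) p1@(3,4) p2@(4,2) -> at (3,3): 0 [-], cum=0
Step 4: p0@(4,5) p1@(4,4) p2@ESC -> at (3,3): 0 [-], cum=0
Step 5: p0@(4,4) p1@ESC p2@ESC -> at (3,3): 0 [-], cum=0
Step 6: p0@ESC p1@ESC p2@ESC -> at (3,3): 0 [-], cum=0
Total visits = 0

Answer: 0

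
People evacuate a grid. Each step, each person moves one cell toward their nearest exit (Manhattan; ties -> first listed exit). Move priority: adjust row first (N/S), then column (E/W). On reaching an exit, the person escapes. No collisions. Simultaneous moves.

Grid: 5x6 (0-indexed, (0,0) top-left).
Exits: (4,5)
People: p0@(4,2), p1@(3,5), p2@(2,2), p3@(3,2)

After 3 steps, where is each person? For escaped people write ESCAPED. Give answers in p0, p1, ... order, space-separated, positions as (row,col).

Step 1: p0:(4,2)->(4,3) | p1:(3,5)->(4,5)->EXIT | p2:(2,2)->(3,2) | p3:(3,2)->(4,2)
Step 2: p0:(4,3)->(4,4) | p1:escaped | p2:(3,2)->(4,2) | p3:(4,2)->(4,3)
Step 3: p0:(4,4)->(4,5)->EXIT | p1:escaped | p2:(4,2)->(4,3) | p3:(4,3)->(4,4)

ESCAPED ESCAPED (4,3) (4,4)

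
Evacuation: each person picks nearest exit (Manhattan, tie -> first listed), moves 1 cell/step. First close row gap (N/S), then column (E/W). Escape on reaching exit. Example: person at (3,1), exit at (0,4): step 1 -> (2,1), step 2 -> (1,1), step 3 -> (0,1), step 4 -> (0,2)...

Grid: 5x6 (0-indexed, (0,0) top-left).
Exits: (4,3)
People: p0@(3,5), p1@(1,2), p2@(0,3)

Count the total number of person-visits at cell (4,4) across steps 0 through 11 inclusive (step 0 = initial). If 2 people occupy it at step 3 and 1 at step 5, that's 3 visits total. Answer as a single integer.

Answer: 1

Derivation:
Step 0: p0@(3,5) p1@(1,2) p2@(0,3) -> at (4,4): 0 [-], cum=0
Step 1: p0@(4,5) p1@(2,2) p2@(1,3) -> at (4,4): 0 [-], cum=0
Step 2: p0@(4,4) p1@(3,2) p2@(2,3) -> at (4,4): 1 [p0], cum=1
Step 3: p0@ESC p1@(4,2) p2@(3,3) -> at (4,4): 0 [-], cum=1
Step 4: p0@ESC p1@ESC p2@ESC -> at (4,4): 0 [-], cum=1
Total visits = 1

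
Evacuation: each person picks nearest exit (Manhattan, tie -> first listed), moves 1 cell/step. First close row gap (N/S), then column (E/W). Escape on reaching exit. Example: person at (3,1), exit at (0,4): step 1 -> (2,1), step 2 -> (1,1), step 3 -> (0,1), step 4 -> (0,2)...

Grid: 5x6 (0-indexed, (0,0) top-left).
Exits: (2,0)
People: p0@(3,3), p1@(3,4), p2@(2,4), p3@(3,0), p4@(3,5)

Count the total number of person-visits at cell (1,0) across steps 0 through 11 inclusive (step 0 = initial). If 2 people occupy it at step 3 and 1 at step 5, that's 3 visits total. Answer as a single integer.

Step 0: p0@(3,3) p1@(3,4) p2@(2,4) p3@(3,0) p4@(3,5) -> at (1,0): 0 [-], cum=0
Step 1: p0@(2,3) p1@(2,4) p2@(2,3) p3@ESC p4@(2,5) -> at (1,0): 0 [-], cum=0
Step 2: p0@(2,2) p1@(2,3) p2@(2,2) p3@ESC p4@(2,4) -> at (1,0): 0 [-], cum=0
Step 3: p0@(2,1) p1@(2,2) p2@(2,1) p3@ESC p4@(2,3) -> at (1,0): 0 [-], cum=0
Step 4: p0@ESC p1@(2,1) p2@ESC p3@ESC p4@(2,2) -> at (1,0): 0 [-], cum=0
Step 5: p0@ESC p1@ESC p2@ESC p3@ESC p4@(2,1) -> at (1,0): 0 [-], cum=0
Step 6: p0@ESC p1@ESC p2@ESC p3@ESC p4@ESC -> at (1,0): 0 [-], cum=0
Total visits = 0

Answer: 0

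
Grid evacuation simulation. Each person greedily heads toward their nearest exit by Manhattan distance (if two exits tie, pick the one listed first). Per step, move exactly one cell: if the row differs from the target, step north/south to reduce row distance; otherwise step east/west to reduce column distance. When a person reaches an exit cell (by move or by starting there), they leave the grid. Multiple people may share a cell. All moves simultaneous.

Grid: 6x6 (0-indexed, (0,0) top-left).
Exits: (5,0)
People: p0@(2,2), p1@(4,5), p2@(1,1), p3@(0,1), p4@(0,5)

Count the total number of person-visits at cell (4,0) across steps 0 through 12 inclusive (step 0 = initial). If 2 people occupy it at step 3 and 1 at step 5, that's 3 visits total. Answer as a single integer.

Step 0: p0@(2,2) p1@(4,5) p2@(1,1) p3@(0,1) p4@(0,5) -> at (4,0): 0 [-], cum=0
Step 1: p0@(3,2) p1@(5,5) p2@(2,1) p3@(1,1) p4@(1,5) -> at (4,0): 0 [-], cum=0
Step 2: p0@(4,2) p1@(5,4) p2@(3,1) p3@(2,1) p4@(2,5) -> at (4,0): 0 [-], cum=0
Step 3: p0@(5,2) p1@(5,3) p2@(4,1) p3@(3,1) p4@(3,5) -> at (4,0): 0 [-], cum=0
Step 4: p0@(5,1) p1@(5,2) p2@(5,1) p3@(4,1) p4@(4,5) -> at (4,0): 0 [-], cum=0
Step 5: p0@ESC p1@(5,1) p2@ESC p3@(5,1) p4@(5,5) -> at (4,0): 0 [-], cum=0
Step 6: p0@ESC p1@ESC p2@ESC p3@ESC p4@(5,4) -> at (4,0): 0 [-], cum=0
Step 7: p0@ESC p1@ESC p2@ESC p3@ESC p4@(5,3) -> at (4,0): 0 [-], cum=0
Step 8: p0@ESC p1@ESC p2@ESC p3@ESC p4@(5,2) -> at (4,0): 0 [-], cum=0
Step 9: p0@ESC p1@ESC p2@ESC p3@ESC p4@(5,1) -> at (4,0): 0 [-], cum=0
Step 10: p0@ESC p1@ESC p2@ESC p3@ESC p4@ESC -> at (4,0): 0 [-], cum=0
Total visits = 0

Answer: 0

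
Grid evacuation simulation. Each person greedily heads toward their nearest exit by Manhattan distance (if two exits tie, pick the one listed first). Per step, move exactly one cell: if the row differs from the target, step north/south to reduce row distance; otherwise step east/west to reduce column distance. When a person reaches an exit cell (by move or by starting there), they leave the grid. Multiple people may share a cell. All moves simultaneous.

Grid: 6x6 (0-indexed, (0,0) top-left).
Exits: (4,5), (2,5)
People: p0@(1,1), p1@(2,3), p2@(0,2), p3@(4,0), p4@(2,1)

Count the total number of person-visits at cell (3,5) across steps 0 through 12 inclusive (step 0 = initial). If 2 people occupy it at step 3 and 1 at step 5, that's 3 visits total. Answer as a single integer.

Answer: 0

Derivation:
Step 0: p0@(1,1) p1@(2,3) p2@(0,2) p3@(4,0) p4@(2,1) -> at (3,5): 0 [-], cum=0
Step 1: p0@(2,1) p1@(2,4) p2@(1,2) p3@(4,1) p4@(2,2) -> at (3,5): 0 [-], cum=0
Step 2: p0@(2,2) p1@ESC p2@(2,2) p3@(4,2) p4@(2,3) -> at (3,5): 0 [-], cum=0
Step 3: p0@(2,3) p1@ESC p2@(2,3) p3@(4,3) p4@(2,4) -> at (3,5): 0 [-], cum=0
Step 4: p0@(2,4) p1@ESC p2@(2,4) p3@(4,4) p4@ESC -> at (3,5): 0 [-], cum=0
Step 5: p0@ESC p1@ESC p2@ESC p3@ESC p4@ESC -> at (3,5): 0 [-], cum=0
Total visits = 0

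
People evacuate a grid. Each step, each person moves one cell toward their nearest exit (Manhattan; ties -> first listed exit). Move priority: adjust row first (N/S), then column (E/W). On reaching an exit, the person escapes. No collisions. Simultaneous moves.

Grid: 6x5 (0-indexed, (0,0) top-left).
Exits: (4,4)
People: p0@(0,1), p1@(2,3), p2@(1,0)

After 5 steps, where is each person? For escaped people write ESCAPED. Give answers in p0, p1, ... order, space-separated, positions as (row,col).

Step 1: p0:(0,1)->(1,1) | p1:(2,3)->(3,3) | p2:(1,0)->(2,0)
Step 2: p0:(1,1)->(2,1) | p1:(3,3)->(4,3) | p2:(2,0)->(3,0)
Step 3: p0:(2,1)->(3,1) | p1:(4,3)->(4,4)->EXIT | p2:(3,0)->(4,0)
Step 4: p0:(3,1)->(4,1) | p1:escaped | p2:(4,0)->(4,1)
Step 5: p0:(4,1)->(4,2) | p1:escaped | p2:(4,1)->(4,2)

(4,2) ESCAPED (4,2)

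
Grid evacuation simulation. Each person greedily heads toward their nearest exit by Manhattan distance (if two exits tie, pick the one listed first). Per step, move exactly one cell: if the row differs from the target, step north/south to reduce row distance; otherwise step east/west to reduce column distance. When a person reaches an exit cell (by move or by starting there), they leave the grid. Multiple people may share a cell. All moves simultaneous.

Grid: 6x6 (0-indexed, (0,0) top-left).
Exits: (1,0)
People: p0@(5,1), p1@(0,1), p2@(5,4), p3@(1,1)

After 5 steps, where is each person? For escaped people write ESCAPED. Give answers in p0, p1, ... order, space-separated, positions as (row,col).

Step 1: p0:(5,1)->(4,1) | p1:(0,1)->(1,1) | p2:(5,4)->(4,4) | p3:(1,1)->(1,0)->EXIT
Step 2: p0:(4,1)->(3,1) | p1:(1,1)->(1,0)->EXIT | p2:(4,4)->(3,4) | p3:escaped
Step 3: p0:(3,1)->(2,1) | p1:escaped | p2:(3,4)->(2,4) | p3:escaped
Step 4: p0:(2,1)->(1,1) | p1:escaped | p2:(2,4)->(1,4) | p3:escaped
Step 5: p0:(1,1)->(1,0)->EXIT | p1:escaped | p2:(1,4)->(1,3) | p3:escaped

ESCAPED ESCAPED (1,3) ESCAPED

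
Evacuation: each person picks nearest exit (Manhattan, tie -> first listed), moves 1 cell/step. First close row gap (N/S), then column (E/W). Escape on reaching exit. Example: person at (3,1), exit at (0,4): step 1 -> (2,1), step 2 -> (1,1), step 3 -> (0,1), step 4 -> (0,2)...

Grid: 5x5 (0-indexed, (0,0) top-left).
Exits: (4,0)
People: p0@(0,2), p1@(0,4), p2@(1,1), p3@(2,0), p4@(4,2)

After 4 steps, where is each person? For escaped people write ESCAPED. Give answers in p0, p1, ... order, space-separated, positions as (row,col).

Step 1: p0:(0,2)->(1,2) | p1:(0,4)->(1,4) | p2:(1,1)->(2,1) | p3:(2,0)->(3,0) | p4:(4,2)->(4,1)
Step 2: p0:(1,2)->(2,2) | p1:(1,4)->(2,4) | p2:(2,1)->(3,1) | p3:(3,0)->(4,0)->EXIT | p4:(4,1)->(4,0)->EXIT
Step 3: p0:(2,2)->(3,2) | p1:(2,4)->(3,4) | p2:(3,1)->(4,1) | p3:escaped | p4:escaped
Step 4: p0:(3,2)->(4,2) | p1:(3,4)->(4,4) | p2:(4,1)->(4,0)->EXIT | p3:escaped | p4:escaped

(4,2) (4,4) ESCAPED ESCAPED ESCAPED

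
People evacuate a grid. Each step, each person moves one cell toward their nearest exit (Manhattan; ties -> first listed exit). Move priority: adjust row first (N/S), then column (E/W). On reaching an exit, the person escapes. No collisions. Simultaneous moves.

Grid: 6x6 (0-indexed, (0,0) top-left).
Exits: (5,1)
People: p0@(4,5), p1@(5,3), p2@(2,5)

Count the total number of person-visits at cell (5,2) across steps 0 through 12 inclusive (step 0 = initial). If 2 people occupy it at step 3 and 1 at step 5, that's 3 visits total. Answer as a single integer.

Step 0: p0@(4,5) p1@(5,3) p2@(2,5) -> at (5,2): 0 [-], cum=0
Step 1: p0@(5,5) p1@(5,2) p2@(3,5) -> at (5,2): 1 [p1], cum=1
Step 2: p0@(5,4) p1@ESC p2@(4,5) -> at (5,2): 0 [-], cum=1
Step 3: p0@(5,3) p1@ESC p2@(5,5) -> at (5,2): 0 [-], cum=1
Step 4: p0@(5,2) p1@ESC p2@(5,4) -> at (5,2): 1 [p0], cum=2
Step 5: p0@ESC p1@ESC p2@(5,3) -> at (5,2): 0 [-], cum=2
Step 6: p0@ESC p1@ESC p2@(5,2) -> at (5,2): 1 [p2], cum=3
Step 7: p0@ESC p1@ESC p2@ESC -> at (5,2): 0 [-], cum=3
Total visits = 3

Answer: 3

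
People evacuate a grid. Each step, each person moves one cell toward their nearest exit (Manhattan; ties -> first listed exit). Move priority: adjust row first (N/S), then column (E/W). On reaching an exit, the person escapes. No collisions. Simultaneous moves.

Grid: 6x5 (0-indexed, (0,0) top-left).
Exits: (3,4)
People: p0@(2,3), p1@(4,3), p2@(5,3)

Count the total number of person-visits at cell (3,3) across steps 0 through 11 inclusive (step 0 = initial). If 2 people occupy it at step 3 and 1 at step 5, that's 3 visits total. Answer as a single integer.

Answer: 3

Derivation:
Step 0: p0@(2,3) p1@(4,3) p2@(5,3) -> at (3,3): 0 [-], cum=0
Step 1: p0@(3,3) p1@(3,3) p2@(4,3) -> at (3,3): 2 [p0,p1], cum=2
Step 2: p0@ESC p1@ESC p2@(3,3) -> at (3,3): 1 [p2], cum=3
Step 3: p0@ESC p1@ESC p2@ESC -> at (3,3): 0 [-], cum=3
Total visits = 3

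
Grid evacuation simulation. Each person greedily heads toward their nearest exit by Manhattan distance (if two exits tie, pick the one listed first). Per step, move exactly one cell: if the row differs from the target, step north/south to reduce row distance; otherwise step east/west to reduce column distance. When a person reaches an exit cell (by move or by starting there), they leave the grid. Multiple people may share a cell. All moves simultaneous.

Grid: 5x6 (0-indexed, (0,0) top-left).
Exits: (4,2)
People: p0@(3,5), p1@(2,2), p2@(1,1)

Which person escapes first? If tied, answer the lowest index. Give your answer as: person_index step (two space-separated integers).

Step 1: p0:(3,5)->(4,5) | p1:(2,2)->(3,2) | p2:(1,1)->(2,1)
Step 2: p0:(4,5)->(4,4) | p1:(3,2)->(4,2)->EXIT | p2:(2,1)->(3,1)
Step 3: p0:(4,4)->(4,3) | p1:escaped | p2:(3,1)->(4,1)
Step 4: p0:(4,3)->(4,2)->EXIT | p1:escaped | p2:(4,1)->(4,2)->EXIT
Exit steps: [4, 2, 4]
First to escape: p1 at step 2

Answer: 1 2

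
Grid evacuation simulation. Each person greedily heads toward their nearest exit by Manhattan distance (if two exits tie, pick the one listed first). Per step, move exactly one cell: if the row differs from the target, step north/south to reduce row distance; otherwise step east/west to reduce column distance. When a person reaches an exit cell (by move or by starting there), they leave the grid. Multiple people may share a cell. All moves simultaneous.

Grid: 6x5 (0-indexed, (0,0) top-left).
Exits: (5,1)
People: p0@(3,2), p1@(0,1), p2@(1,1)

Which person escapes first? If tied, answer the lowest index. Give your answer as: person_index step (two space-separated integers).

Step 1: p0:(3,2)->(4,2) | p1:(0,1)->(1,1) | p2:(1,1)->(2,1)
Step 2: p0:(4,2)->(5,2) | p1:(1,1)->(2,1) | p2:(2,1)->(3,1)
Step 3: p0:(5,2)->(5,1)->EXIT | p1:(2,1)->(3,1) | p2:(3,1)->(4,1)
Step 4: p0:escaped | p1:(3,1)->(4,1) | p2:(4,1)->(5,1)->EXIT
Step 5: p0:escaped | p1:(4,1)->(5,1)->EXIT | p2:escaped
Exit steps: [3, 5, 4]
First to escape: p0 at step 3

Answer: 0 3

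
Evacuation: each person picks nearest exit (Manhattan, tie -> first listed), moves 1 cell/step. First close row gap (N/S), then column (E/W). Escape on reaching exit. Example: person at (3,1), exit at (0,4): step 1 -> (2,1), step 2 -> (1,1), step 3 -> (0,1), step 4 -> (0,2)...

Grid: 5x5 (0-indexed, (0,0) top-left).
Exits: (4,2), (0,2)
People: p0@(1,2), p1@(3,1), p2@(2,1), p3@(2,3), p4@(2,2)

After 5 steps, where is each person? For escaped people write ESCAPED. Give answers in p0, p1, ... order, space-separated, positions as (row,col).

Step 1: p0:(1,2)->(0,2)->EXIT | p1:(3,1)->(4,1) | p2:(2,1)->(3,1) | p3:(2,3)->(3,3) | p4:(2,2)->(3,2)
Step 2: p0:escaped | p1:(4,1)->(4,2)->EXIT | p2:(3,1)->(4,1) | p3:(3,3)->(4,3) | p4:(3,2)->(4,2)->EXIT
Step 3: p0:escaped | p1:escaped | p2:(4,1)->(4,2)->EXIT | p3:(4,3)->(4,2)->EXIT | p4:escaped

ESCAPED ESCAPED ESCAPED ESCAPED ESCAPED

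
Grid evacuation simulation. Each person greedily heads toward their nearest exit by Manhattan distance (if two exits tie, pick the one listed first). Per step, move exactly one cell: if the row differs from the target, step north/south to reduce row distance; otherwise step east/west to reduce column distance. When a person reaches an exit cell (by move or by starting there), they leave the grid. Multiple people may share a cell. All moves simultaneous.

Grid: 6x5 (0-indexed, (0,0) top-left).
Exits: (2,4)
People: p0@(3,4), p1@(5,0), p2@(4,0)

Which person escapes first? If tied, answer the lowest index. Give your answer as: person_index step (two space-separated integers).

Step 1: p0:(3,4)->(2,4)->EXIT | p1:(5,0)->(4,0) | p2:(4,0)->(3,0)
Step 2: p0:escaped | p1:(4,0)->(3,0) | p2:(3,0)->(2,0)
Step 3: p0:escaped | p1:(3,0)->(2,0) | p2:(2,0)->(2,1)
Step 4: p0:escaped | p1:(2,0)->(2,1) | p2:(2,1)->(2,2)
Step 5: p0:escaped | p1:(2,1)->(2,2) | p2:(2,2)->(2,3)
Step 6: p0:escaped | p1:(2,2)->(2,3) | p2:(2,3)->(2,4)->EXIT
Step 7: p0:escaped | p1:(2,3)->(2,4)->EXIT | p2:escaped
Exit steps: [1, 7, 6]
First to escape: p0 at step 1

Answer: 0 1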